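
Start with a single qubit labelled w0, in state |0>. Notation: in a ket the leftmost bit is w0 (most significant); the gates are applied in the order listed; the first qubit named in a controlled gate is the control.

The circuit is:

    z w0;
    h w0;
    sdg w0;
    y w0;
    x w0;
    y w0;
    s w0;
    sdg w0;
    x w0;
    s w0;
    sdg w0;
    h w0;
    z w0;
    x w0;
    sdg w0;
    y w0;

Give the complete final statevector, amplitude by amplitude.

After the circuit, the state carries amplitude 1/2 - I/2 on |0>, -1/2 + I/2 on |1>. Key observation: steps 10-11 multiply out to the identity, so the circuit reduces to the remaining gates.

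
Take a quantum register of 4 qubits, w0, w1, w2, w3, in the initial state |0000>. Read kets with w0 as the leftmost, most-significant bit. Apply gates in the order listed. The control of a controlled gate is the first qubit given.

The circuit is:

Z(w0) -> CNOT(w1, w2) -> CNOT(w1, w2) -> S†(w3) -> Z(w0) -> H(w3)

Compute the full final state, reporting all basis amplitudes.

After the circuit, the state carries amplitude sqrt(2)/2 on |0000>, sqrt(2)/2 on |0001>, and 0 on every other basis state. Key observation: steps 2-3 multiply out to the identity, so the circuit reduces to the remaining gates.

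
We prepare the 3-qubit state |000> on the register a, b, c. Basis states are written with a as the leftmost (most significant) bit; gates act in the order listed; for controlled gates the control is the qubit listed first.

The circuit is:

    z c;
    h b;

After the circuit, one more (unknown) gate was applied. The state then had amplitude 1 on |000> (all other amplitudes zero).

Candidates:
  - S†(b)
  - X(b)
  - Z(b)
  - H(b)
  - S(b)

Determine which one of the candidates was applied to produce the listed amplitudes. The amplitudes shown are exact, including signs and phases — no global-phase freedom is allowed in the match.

It was H(b) that produced the state shown.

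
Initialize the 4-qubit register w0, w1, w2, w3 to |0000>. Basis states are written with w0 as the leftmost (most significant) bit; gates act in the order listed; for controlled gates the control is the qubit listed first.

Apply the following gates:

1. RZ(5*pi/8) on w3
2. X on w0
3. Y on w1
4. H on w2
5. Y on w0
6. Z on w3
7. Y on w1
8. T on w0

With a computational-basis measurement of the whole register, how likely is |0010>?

A full measurement returns |0010> with probability 1/2.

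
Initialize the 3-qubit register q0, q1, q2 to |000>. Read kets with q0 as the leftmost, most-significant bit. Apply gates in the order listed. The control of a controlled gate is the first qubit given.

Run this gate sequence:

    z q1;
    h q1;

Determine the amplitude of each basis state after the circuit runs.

After the circuit, the state carries amplitude sqrt(2)/2 on |000>, sqrt(2)/2 on |010>, and 0 on every other basis state.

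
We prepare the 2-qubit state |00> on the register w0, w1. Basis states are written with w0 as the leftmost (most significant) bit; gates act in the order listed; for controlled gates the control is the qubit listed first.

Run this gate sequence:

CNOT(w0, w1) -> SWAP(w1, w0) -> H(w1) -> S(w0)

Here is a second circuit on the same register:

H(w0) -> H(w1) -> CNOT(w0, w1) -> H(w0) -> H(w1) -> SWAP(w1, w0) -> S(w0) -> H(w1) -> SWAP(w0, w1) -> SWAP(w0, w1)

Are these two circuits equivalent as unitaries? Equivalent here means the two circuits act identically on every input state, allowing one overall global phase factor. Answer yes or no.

No — the two circuits implement different unitaries, even allowing a global phase.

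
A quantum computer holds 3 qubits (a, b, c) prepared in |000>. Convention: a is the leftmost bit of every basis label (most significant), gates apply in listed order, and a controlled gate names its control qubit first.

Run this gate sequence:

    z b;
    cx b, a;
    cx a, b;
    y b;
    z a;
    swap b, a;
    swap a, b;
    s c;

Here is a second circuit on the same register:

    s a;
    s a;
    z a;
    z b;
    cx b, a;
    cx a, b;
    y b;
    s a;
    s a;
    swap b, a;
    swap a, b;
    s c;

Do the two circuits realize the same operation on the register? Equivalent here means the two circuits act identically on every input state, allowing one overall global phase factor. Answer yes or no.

Yes: on every input state the two circuits agree up to one overall phase factor.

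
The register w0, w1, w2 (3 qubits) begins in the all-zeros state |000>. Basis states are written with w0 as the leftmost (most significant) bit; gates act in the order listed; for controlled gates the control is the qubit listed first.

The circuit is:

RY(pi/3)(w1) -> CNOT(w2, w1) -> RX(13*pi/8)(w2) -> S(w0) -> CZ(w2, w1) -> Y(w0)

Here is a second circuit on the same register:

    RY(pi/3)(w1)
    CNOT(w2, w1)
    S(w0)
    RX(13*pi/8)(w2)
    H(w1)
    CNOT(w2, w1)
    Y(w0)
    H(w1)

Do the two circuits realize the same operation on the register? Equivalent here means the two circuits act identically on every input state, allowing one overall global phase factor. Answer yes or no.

Yes: on every input state the two circuits agree up to one overall phase factor.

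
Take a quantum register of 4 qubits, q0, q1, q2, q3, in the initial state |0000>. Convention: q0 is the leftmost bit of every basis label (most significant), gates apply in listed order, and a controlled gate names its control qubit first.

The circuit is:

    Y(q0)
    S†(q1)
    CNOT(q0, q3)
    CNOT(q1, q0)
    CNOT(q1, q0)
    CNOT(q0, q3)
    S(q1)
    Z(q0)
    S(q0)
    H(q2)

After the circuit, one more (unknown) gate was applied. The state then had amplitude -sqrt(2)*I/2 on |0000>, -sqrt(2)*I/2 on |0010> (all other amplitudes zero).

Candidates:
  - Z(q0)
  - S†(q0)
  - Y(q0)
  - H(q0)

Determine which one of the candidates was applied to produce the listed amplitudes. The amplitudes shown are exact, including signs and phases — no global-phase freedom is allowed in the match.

The unique candidate consistent with the amplitudes is Y(q0).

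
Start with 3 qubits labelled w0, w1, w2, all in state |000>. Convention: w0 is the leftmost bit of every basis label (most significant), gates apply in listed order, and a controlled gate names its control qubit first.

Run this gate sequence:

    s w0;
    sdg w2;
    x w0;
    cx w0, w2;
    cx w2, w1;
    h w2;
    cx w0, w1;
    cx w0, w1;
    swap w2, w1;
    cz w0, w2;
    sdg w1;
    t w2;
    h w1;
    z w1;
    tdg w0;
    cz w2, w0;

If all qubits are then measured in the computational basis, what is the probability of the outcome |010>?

Outcome |010> occurs with probability 0. Key observation: gates 7-8 undo each other exactly, leaving only the rest of the circuit to track.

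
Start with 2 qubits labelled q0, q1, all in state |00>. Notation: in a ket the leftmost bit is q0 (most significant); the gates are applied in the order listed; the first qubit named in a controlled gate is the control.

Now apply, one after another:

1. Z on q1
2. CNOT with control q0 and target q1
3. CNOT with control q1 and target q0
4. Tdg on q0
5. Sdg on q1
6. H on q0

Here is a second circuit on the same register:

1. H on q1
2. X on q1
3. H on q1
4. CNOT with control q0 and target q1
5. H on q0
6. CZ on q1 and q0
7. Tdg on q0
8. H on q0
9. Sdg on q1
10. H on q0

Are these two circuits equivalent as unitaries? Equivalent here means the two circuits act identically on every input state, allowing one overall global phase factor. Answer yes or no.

No, they are not equivalent — no single phase factor reconciles the two unitaries.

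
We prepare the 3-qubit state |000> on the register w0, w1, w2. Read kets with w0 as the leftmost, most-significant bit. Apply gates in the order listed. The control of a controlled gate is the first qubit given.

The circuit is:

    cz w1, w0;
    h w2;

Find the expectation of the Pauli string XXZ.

In the final state, XXZ has expectation 0.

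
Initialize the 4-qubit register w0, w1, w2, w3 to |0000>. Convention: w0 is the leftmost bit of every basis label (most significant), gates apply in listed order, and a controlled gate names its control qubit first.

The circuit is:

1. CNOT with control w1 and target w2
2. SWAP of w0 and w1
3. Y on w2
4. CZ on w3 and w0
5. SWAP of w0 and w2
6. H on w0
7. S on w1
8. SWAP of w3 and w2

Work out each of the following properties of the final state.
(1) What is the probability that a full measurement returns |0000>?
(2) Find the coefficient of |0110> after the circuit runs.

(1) The probability of measuring |0000> is 1/2.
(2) |0110> carries amplitude 0 in the final state.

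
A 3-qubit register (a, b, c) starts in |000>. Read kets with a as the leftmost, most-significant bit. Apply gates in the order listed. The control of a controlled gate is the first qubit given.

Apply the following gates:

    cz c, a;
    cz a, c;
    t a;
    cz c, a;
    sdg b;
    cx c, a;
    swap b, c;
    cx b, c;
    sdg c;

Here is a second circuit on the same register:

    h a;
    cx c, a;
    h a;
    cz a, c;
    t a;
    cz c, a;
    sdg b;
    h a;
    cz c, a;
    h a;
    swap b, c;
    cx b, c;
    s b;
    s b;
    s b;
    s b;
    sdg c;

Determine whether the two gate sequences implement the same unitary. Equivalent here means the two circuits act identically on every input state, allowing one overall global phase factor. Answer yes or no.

Yes: on every input state the two circuits agree up to one overall phase factor.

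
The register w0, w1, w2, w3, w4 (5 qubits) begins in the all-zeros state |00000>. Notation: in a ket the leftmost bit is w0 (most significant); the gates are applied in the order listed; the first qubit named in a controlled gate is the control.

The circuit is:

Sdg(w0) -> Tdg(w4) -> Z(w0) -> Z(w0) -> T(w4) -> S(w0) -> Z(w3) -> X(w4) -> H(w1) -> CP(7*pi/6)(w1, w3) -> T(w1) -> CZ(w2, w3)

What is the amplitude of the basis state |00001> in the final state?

The final state's coefficient on |00001> equals sqrt(2)/2. Key observation: gates 1-6 undo each other exactly, leaving only the rest of the circuit to track.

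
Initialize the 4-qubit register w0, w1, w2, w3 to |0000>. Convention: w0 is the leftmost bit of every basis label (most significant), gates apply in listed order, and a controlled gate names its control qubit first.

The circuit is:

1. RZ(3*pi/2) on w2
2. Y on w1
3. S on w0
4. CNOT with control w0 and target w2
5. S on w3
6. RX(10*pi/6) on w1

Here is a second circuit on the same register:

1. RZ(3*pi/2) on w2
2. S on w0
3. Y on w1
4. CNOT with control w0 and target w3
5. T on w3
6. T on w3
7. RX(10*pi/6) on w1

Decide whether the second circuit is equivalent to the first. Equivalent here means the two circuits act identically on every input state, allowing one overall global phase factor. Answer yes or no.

No, they are not equivalent — no single phase factor reconciles the two unitaries.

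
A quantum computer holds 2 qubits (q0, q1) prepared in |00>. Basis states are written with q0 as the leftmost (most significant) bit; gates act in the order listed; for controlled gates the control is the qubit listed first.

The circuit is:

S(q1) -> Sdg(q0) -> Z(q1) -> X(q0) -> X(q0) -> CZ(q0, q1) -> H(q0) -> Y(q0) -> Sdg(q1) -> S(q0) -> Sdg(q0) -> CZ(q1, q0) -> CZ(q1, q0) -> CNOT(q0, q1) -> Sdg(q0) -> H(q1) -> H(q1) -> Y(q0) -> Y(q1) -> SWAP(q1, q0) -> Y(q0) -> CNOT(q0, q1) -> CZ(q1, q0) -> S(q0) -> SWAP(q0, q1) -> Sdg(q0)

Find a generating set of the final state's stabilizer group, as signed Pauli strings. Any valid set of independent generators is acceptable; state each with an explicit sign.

The stabilizer group can be generated by -IX, -ZI, among other valid generating sets. Key observation: the block from step 10 through step 11 cancels to the identity and can be dropped.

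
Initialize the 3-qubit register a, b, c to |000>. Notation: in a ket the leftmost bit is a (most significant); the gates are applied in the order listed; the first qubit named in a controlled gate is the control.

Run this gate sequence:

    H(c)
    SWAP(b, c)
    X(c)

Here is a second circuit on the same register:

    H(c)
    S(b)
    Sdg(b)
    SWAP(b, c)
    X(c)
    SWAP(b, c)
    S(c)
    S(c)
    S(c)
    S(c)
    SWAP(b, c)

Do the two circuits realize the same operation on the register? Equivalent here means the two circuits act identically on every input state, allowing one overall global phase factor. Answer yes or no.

Yes, they are equivalent — the unitaries differ by at most a global phase.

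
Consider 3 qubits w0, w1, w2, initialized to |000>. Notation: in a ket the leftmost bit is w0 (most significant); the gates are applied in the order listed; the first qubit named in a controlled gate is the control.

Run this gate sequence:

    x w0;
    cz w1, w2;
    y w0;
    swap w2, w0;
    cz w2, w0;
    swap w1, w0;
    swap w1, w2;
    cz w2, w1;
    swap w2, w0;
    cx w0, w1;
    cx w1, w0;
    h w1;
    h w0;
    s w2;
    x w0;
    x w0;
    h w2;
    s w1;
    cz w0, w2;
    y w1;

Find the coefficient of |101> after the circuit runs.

|101> carries amplitude sqrt(2)*I/4 in the final state. Key observation: steps 15-16 multiply out to the identity, so the circuit reduces to the remaining gates.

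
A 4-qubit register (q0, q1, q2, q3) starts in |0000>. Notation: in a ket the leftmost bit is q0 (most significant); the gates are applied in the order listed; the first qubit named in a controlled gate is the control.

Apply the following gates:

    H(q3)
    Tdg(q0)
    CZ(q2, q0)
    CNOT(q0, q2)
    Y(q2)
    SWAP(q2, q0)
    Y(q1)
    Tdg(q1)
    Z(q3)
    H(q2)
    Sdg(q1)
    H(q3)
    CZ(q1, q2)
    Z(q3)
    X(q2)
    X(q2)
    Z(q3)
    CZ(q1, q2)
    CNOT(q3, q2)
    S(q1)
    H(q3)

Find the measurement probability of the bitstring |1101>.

The probability of measuring |1101> is 1/4.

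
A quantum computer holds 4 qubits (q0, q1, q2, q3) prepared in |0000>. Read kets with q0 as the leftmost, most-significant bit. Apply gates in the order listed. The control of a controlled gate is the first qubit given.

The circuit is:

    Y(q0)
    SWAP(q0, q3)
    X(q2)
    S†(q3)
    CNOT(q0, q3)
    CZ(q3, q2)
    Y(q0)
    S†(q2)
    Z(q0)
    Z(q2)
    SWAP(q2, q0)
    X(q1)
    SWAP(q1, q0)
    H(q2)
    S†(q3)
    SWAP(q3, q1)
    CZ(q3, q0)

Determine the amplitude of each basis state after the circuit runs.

After the circuit, the state carries amplitude -sqrt(2)*I/2 on |1101>, sqrt(2)*I/2 on |1111>, and 0 on every other basis state.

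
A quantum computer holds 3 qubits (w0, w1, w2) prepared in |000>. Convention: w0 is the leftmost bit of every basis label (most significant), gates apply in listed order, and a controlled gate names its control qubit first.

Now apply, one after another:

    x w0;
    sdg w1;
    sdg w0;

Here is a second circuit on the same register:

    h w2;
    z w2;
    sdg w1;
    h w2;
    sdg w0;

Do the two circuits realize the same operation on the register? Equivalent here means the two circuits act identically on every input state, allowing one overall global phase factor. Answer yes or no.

No: there is an input state on which the two circuits produce genuinely different outputs (not merely differing by a phase).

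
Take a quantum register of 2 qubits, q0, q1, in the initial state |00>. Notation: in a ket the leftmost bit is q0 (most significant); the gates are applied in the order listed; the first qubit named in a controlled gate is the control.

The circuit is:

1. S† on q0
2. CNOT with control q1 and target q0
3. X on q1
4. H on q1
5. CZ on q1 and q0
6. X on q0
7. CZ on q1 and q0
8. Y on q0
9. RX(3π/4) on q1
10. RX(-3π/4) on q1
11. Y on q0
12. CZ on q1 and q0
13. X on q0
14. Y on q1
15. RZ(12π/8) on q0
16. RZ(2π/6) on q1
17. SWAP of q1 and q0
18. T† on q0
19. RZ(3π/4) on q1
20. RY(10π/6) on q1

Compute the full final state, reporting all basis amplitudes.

The resulting statevector has amplitude sqrt(6)*exp(5*I*pi/24)/4 on |00>, -sqrt(2)*exp(5*I*pi/24)/4 on |01>, sqrt(6)*exp(7*I*pi/24)/4 on |10>, -sqrt(2)*exp(7*I*pi/24)/4 on |11>. Key observation: steps 6-13 multiply out to the identity, so the circuit reduces to the remaining gates.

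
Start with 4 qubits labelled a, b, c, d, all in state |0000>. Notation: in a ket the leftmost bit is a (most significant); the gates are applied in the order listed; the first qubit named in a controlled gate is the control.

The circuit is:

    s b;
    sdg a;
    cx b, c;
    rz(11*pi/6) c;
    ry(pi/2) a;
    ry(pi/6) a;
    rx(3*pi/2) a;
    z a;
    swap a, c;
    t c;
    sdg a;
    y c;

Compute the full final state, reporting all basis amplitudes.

The resulting statevector has amplitude -sqrt(2)/2 on |0000>, (-sqrt(6) + sqrt(2)*I)*exp(I*pi/12)/4 on |0010>, and 0 on every other basis state.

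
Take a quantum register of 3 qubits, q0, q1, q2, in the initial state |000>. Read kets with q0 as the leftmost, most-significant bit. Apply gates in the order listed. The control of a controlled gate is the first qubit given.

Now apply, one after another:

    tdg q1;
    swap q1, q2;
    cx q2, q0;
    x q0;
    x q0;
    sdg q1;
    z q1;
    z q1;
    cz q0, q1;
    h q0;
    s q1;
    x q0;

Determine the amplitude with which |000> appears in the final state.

|000> carries amplitude sqrt(2)/2 in the final state. Key observation: the block from step 4 through step 5 cancels to the identity and can be dropped.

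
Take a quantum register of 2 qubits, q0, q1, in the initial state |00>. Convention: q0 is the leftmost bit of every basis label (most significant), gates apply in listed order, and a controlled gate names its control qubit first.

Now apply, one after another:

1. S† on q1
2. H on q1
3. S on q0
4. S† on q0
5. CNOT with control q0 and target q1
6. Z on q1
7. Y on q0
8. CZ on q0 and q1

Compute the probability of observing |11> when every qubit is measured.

Outcome |11> occurs with probability 1/2.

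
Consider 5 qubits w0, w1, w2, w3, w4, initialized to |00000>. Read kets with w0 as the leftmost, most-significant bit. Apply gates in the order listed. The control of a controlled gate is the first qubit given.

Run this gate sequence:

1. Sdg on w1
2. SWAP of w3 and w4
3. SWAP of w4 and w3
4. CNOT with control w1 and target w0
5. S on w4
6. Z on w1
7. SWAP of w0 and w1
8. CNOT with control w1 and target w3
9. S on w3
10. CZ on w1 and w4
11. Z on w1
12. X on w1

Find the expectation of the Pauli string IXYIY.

The expectation value of IXYIY is 0.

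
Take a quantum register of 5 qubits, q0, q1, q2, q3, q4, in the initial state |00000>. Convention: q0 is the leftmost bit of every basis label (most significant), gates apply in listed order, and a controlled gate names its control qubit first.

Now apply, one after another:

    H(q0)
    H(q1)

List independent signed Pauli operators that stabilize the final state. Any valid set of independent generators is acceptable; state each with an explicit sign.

One valid set of independent stabilizer generators is +XIIII, +IXIII, +IIZII, +IIIZI, +IIIIZ (any independent generating set of the same group is equally correct).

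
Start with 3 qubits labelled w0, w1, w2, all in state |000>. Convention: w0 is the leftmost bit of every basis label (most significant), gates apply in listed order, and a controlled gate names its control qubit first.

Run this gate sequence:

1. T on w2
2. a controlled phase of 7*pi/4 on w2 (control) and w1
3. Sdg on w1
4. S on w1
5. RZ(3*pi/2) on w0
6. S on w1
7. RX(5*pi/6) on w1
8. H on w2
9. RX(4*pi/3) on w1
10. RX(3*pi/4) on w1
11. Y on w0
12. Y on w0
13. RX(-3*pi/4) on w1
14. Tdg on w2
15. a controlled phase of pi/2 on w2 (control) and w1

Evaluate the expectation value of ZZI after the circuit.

The expectation value of ZZI is sqrt(3)/2. Key observation: the block from step 10 through step 13 cancels to the identity and can be dropped.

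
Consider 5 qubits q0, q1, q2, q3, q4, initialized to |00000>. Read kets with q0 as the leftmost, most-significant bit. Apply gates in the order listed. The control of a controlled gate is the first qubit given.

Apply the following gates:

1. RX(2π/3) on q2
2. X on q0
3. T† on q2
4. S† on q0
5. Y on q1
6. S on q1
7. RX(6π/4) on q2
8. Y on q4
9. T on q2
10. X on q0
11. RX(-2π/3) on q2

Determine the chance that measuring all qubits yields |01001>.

The probability of measuring |01001> is 11/16.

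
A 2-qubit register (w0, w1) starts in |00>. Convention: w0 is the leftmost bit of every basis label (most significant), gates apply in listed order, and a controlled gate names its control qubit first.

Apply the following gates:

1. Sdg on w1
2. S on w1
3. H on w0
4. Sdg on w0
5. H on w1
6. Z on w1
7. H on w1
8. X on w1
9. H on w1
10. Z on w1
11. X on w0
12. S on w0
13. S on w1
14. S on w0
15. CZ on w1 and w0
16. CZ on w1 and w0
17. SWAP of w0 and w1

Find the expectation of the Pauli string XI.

The observable XI averages to 0. Key observation: the block from step 7 through step 10 cancels to the identity and can be dropped.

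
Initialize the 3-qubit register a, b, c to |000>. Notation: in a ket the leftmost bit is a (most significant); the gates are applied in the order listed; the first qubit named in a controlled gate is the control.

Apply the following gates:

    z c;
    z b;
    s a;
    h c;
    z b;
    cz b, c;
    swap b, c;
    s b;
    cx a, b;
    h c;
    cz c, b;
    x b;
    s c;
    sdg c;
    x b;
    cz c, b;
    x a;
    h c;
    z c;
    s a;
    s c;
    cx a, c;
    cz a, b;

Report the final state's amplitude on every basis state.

The final amplitudes are sqrt(2)*I/2 on |101>, sqrt(2)/2 on |111>, and 0 on every other basis state.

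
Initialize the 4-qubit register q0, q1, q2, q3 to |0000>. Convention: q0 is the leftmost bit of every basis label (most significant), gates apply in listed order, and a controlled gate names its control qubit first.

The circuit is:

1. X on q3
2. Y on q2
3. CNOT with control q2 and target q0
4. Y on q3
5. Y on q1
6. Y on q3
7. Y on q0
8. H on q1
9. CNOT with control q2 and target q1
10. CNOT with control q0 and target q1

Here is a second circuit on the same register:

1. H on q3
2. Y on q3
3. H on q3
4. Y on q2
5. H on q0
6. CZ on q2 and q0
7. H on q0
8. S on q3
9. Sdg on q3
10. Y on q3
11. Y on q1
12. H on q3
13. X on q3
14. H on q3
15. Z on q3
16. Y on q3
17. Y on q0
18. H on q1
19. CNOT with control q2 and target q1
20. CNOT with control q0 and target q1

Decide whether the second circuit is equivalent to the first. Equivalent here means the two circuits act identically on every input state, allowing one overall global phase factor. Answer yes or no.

No — the two circuits implement different unitaries, even allowing a global phase.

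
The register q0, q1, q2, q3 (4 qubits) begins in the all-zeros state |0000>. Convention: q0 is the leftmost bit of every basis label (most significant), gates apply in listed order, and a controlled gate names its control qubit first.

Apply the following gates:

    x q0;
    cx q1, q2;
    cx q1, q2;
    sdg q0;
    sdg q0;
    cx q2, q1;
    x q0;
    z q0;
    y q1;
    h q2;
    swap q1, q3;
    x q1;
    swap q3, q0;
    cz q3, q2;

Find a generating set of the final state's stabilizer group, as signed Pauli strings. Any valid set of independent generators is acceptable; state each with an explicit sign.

One valid set of independent stabilizer generators is +IIXI, -ZIII, -IZII, +IIIZ (any independent generating set of the same group is equally correct).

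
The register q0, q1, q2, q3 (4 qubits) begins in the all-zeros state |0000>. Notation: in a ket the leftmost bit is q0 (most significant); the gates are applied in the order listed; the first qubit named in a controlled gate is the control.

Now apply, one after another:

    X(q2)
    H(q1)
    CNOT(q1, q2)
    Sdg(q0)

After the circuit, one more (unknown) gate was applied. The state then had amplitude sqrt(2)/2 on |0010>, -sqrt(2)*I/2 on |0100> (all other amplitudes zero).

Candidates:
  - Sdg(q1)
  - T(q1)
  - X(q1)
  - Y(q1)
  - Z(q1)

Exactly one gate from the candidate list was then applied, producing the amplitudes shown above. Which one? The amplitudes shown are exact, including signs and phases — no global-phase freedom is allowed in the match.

The unique candidate consistent with the amplitudes is Sdg(q1).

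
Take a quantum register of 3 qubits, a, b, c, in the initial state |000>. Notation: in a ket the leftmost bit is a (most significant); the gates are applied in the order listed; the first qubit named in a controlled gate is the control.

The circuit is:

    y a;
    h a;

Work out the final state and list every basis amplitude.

The final amplitudes are sqrt(2)*I/2 on |000>, -sqrt(2)*I/2 on |100>, and 0 on every other basis state.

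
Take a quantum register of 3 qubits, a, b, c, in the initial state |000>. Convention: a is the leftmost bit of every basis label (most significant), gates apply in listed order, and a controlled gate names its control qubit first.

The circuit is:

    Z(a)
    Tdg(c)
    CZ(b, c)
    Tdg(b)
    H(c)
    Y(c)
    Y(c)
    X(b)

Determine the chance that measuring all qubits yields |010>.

Outcome |010> occurs with probability 1/2.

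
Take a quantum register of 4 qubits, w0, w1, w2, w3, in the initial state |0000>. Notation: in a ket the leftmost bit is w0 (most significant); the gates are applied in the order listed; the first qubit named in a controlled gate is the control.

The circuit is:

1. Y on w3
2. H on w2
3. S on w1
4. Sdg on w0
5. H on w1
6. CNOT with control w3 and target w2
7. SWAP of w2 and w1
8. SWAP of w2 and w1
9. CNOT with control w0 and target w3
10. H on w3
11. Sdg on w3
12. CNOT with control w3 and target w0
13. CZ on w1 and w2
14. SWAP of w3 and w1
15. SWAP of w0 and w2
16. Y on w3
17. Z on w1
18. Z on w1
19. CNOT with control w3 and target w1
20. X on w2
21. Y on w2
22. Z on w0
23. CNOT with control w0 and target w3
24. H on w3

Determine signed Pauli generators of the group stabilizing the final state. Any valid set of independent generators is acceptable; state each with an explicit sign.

The final state is stabilized by the group generated by +XZZZ, -ZXIZ, +ZIYZ, +ZZZX; other independent generating sets are equally valid.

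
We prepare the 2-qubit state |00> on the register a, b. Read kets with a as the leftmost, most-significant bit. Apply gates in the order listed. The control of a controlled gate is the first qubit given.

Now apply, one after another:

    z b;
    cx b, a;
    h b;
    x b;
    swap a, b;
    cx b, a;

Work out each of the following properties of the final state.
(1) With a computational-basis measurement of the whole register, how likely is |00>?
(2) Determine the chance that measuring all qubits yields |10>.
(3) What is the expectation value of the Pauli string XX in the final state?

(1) Outcome |00> occurs with probability 1/2.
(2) The probability of measuring |10> is 1/2.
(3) The observable XX averages to 0.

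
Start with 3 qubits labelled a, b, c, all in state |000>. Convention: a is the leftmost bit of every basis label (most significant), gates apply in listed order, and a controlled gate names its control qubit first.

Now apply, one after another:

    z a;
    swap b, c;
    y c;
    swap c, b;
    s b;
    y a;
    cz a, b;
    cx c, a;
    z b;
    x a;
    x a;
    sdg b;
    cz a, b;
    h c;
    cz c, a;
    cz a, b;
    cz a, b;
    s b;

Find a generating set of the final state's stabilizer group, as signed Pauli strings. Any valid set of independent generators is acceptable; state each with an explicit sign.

The final state is stabilized by the group generated by -IIX, -ZII, -IZI; other independent generating sets are equally valid.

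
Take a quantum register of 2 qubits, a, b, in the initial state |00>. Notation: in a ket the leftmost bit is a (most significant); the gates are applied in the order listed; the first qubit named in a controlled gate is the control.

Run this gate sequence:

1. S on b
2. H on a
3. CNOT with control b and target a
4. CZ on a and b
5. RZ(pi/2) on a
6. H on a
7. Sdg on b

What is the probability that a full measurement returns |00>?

A full measurement returns |00> with probability 1/2.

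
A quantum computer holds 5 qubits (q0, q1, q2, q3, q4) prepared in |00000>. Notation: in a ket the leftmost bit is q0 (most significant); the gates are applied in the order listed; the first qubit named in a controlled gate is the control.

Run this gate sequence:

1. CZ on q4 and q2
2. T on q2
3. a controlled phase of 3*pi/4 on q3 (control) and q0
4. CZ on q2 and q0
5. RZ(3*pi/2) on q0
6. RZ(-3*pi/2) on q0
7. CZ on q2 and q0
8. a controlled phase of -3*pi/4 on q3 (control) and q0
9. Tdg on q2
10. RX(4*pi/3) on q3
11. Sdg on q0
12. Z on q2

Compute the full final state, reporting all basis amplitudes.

The resulting statevector has amplitude -1/2 on |00000>, -sqrt(3)*I/2 on |00010>, and 0 on every other basis state. Key observation: gates 2-9 undo each other exactly, leaving only the rest of the circuit to track.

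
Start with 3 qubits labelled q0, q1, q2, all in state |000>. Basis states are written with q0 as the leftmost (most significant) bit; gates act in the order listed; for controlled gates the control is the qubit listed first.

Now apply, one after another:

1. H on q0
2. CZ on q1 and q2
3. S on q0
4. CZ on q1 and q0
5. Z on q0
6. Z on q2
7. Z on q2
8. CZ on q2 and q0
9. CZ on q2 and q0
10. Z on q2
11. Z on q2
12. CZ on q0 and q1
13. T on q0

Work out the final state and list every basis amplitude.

The final amplitudes are sqrt(2)/2 on |000>, -sqrt(2)*exp(3*I*pi/4)/2 on |100>, and 0 on every other basis state. Key observation: the block from step 6 through step 11 cancels to the identity and can be dropped.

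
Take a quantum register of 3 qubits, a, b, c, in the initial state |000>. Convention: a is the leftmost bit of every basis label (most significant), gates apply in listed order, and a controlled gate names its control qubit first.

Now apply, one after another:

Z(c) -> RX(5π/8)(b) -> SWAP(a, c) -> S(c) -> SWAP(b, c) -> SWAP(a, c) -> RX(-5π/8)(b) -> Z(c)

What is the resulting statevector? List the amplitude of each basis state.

After the circuit, the state carries amplitude cos(5*pi/16)**2 on |000>, 0 on |001>, I*sqrt(sqrt(2) + 2)/4 on |010>, 0 on |011>, -I*sqrt(sqrt(2) + 2)/4 on |100>, 0 on |101>, sin(5*pi/16)**2 on |110>, 0 on |111>.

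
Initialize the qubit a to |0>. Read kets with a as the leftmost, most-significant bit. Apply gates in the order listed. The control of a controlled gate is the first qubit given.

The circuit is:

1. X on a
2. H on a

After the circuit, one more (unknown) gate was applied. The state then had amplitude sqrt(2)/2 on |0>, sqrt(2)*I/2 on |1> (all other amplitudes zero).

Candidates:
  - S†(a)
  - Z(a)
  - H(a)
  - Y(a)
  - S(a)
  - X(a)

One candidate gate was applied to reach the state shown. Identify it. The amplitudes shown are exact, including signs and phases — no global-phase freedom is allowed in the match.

It was S†(a) that produced the state shown.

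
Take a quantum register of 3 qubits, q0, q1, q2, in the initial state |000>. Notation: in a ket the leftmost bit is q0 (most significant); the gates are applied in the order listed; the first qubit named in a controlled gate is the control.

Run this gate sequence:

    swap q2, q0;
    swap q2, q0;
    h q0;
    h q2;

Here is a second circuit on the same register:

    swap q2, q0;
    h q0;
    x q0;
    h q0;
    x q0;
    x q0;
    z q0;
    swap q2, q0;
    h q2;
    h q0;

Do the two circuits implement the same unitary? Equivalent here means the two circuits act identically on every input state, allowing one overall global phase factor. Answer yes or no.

Yes, they are equivalent — the unitaries differ by at most a global phase.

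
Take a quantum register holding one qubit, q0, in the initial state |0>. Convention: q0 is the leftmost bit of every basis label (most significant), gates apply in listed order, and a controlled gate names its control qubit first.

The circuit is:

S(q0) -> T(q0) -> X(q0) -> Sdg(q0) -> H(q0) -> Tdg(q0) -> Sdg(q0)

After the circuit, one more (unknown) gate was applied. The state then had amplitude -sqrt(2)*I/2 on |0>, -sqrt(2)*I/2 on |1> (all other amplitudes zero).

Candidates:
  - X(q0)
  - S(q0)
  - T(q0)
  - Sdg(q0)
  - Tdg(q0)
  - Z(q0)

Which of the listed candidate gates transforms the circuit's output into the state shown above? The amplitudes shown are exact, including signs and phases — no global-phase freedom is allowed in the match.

It was Tdg(q0) that produced the state shown.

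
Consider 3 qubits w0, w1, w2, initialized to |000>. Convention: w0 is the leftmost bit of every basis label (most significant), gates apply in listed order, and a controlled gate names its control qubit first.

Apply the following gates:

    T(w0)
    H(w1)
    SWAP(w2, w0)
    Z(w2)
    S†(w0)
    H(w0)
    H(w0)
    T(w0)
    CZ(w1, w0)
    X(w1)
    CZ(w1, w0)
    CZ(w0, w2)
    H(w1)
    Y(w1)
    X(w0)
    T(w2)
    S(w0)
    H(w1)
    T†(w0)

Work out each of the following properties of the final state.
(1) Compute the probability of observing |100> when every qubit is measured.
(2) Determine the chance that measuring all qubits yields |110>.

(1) Outcome |100> occurs with probability 1/2.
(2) Outcome |110> occurs with probability 1/2.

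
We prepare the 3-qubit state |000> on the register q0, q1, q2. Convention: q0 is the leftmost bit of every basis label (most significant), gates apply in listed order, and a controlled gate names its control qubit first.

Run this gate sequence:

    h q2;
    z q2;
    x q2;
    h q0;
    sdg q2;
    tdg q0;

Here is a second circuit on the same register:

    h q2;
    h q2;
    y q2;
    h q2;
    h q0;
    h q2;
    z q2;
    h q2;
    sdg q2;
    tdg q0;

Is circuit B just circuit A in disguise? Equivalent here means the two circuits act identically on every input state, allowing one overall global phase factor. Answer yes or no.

No — the two circuits implement different unitaries, even allowing a global phase.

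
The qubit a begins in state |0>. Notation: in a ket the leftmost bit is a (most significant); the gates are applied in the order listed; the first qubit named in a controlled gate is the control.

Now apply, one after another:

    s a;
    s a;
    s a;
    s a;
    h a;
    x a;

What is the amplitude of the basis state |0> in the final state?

The amplitude on |0> is sqrt(2)/2.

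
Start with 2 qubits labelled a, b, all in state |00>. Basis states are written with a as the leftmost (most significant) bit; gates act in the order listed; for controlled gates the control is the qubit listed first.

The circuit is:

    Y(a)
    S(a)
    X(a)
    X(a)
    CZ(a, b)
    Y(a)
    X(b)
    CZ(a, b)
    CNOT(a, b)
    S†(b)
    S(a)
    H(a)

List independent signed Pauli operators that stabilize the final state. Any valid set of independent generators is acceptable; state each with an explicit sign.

One valid set of independent stabilizer generators is +XI, -IZ (any independent generating set of the same group is equally correct).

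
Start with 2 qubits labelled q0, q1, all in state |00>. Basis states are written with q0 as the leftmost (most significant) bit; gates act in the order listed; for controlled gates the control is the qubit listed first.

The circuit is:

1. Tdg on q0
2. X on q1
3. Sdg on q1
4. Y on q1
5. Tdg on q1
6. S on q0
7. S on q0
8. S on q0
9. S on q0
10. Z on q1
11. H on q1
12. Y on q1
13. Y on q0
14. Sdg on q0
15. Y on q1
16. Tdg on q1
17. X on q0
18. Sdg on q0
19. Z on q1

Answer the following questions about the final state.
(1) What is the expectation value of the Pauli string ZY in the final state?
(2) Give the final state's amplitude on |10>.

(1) The observable ZY averages to sqrt(2)/2. Key observation: gates 6-9 undo each other exactly, leaving only the rest of the circuit to track.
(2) |10> carries amplitude 0 in the final state.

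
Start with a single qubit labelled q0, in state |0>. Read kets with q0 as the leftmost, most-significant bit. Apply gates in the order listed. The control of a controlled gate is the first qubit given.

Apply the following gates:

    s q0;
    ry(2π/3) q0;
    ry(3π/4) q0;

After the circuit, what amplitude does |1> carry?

The final state's coefficient on |1> equals sqrt(6 - 3*sqrt(2))/4 + sqrt(sqrt(2) + 2)/4.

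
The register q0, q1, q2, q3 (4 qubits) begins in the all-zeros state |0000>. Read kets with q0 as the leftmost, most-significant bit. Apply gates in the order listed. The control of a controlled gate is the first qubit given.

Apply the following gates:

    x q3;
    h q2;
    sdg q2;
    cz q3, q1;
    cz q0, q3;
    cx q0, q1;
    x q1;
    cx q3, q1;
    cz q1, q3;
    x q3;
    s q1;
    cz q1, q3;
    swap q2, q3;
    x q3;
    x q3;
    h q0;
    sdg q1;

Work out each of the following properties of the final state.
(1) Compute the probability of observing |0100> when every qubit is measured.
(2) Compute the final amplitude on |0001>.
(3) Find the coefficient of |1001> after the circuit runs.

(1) A full measurement returns |0100> with probability 0.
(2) The final state's coefficient on |0001> equals -I/2.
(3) |1001> carries amplitude -I/2 in the final state.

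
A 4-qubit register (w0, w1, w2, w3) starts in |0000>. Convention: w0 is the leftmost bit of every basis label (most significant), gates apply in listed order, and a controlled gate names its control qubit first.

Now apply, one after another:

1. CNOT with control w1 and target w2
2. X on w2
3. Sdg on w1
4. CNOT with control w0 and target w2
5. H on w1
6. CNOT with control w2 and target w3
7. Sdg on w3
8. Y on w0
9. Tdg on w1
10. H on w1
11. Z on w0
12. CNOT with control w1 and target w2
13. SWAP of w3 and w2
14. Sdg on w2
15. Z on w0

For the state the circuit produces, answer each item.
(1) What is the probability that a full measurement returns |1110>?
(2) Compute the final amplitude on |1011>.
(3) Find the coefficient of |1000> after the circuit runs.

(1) Outcome |1110> occurs with probability 1/2 - sqrt(2)/4.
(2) |1011> carries amplitude -I/2 - exp(I*pi/4)/2 in the final state.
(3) |1000> carries amplitude 0 in the final state.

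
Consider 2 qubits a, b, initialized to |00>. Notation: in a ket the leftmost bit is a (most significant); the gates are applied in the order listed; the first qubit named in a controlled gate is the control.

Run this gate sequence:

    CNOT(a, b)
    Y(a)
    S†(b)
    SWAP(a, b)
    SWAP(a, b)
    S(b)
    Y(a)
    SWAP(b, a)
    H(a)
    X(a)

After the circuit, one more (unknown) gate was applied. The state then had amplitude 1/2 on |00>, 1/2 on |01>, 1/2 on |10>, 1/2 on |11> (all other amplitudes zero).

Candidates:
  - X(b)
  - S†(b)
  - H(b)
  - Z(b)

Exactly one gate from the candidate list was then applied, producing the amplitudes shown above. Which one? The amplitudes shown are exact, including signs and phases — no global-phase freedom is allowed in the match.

The unique candidate consistent with the amplitudes is H(b). Key observation: the block from step 2 through step 7 cancels to the identity and can be dropped.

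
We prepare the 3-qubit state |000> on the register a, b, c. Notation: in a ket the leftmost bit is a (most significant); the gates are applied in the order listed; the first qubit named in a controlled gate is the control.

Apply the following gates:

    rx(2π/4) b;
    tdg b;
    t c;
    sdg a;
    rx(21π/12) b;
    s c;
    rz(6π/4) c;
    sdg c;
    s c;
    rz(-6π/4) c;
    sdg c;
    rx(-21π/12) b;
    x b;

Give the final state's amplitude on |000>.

The amplitude on |000> is -sqrt(2)*exp(I*pi/4)/2. Key observation: gates 5-12 undo each other exactly, leaving only the rest of the circuit to track.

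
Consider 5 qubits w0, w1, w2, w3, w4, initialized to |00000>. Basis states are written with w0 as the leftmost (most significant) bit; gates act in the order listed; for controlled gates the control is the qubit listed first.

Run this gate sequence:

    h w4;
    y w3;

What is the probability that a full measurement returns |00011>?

Outcome |00011> occurs with probability 1/2.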